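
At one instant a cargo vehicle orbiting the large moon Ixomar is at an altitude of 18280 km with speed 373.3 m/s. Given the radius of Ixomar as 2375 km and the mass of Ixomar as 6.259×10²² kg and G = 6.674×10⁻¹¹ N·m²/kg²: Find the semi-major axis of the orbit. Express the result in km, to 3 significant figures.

a ≈ 15800 km

μ = GM = 6.674×10⁻¹¹ × 6.259×10²² = 4.177×10¹² m³/s².
r = 2375 + 18280 = 20655 km = 2.066×10⁷ m.
Vis-viva rearranged: 1/a = 2/r − v²/μ = 9.683×10⁻⁸ − 3.336×10⁻⁸ = 6.347×10⁻⁸ m⁻¹.
a = 1.576×10⁷ m = 15756 km.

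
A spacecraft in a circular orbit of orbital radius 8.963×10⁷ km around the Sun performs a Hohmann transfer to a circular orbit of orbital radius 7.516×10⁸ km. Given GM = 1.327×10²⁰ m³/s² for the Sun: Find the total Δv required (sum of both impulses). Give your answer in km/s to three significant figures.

Δv_total ≈ 20.1 km/s

r₁ = 8.963×10⁷ km = 8.963×10¹⁰ m.
r₂ = 7.516×10⁸ km = 7.516×10¹¹ m.
Transfer ellipse a_t = (r₁ + r₂)/2 = 4.206×10¹¹ m.
At r₁: circular v_c1 = √(μ/r₁) = 38480 m/s; transfer-perihelion v_p = √[μ(2/r₁ − 1/a_t)] = 51440 m/s.
Δv₁ = v_p − v_c1 = 12960 m/s.
At r₂: circular v_c2 = √(μ/r₂) = 13290 m/s; transfer-aphelion v_a = √[μ(2/r₂ − 1/a_t)] = 6134 m/s.
Δv₂ = v_c2 − v_a = 7154 m/s.
Total Δv = Δv₁ + Δv₂ = 20110 m/s = 20.11 km/s.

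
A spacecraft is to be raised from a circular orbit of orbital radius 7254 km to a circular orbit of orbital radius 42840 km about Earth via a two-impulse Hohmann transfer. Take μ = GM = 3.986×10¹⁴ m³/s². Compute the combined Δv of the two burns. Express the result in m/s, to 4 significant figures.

r₁ = 7254 km = 7.254×10⁶ m.
r₂ = 42840 km = 4.284×10⁷ m.
Transfer ellipse a_t = (r₁ + r₂)/2 = 2.505×10⁷ m.
At r₁: circular v_c1 = √(μ/r₁) = 7413 m/s; transfer-perigee v_p = √[μ(2/r₁ − 1/a_t)] = 9695 m/s.
Δv₁ = v_p − v_c1 = 2282 m/s.
At r₂: circular v_c2 = √(μ/r₂) = 3050 m/s; transfer-apogee v_a = √[μ(2/r₂ − 1/a_t)] = 1642 m/s.
Δv₂ = v_c2 − v_a = 1409 m/s.
Total Δv = Δv₁ + Δv₂ = 3691 m/s.

Δv_total ≈ 3691 m/s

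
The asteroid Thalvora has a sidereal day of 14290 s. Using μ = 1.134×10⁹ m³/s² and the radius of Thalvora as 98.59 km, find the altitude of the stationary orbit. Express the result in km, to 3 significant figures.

A synchronous orbit has period T, so by Kepler's third law a = (μT²/4π²)^(1/3).
μT²/4π² = 1.134×10⁹ × (1.429×10⁴)² / 39.48 = 5.866×10¹⁵ m³.
a = 1.803×10⁵ m = 180.35 km.
Altitude h = a − R = 180.35 − 98.59 = 81.756 km.

h_sync ≈ 81.8 km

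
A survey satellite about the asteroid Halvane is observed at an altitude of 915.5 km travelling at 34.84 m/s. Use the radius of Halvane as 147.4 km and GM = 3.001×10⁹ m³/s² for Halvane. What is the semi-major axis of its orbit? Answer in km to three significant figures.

r = 147.4 + 915.5 = 1062.9 km = 1.063×10⁶ m.
Vis-viva rearranged: 1/a = 2/r − v²/μ = 1.882×10⁻⁶ − 4.045×10⁻⁷ = 1.477×10⁻⁶ m⁻¹.
a = 6.770×10⁵ m = 676.97 km.

a ≈ 677 km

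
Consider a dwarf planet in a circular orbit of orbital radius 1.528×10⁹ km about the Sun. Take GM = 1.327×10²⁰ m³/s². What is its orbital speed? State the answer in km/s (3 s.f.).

v ≈ 9.32 km/s

r = 1.528×10⁹ km = 1.528×10¹² m.
For a circular orbit v = √(μ/r) = √(1.327×10²⁰ / 1.528×10¹²) = √(8.685×10⁷) = 9319 m/s.
That is 9.319 km/s.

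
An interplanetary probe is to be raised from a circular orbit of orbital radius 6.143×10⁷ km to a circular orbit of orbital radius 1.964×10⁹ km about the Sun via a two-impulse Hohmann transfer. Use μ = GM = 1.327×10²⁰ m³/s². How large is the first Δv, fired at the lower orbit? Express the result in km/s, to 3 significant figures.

r₁ = 6.143×10⁷ km = 6.143×10¹⁰ m.
r₂ = 1.964×10⁹ km = 1.964×10¹² m.
Transfer ellipse a_t = (r₁ + r₂)/2 = 1.013×10¹² m.
At r₁: circular v_c1 = √(μ/r₁) = 46480 m/s; transfer-perihelion v_p = √[μ(2/r₁ − 1/a_t)] = 64730 m/s.
Δv₁ = v_p − v_c1 = 18250 m/s.
= 18.25 km/s.

Δv ≈ 18.2 km/s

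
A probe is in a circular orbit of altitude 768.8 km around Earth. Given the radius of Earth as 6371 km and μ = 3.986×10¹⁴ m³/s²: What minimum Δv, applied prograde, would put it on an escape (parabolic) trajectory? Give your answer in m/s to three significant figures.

Δv ≈ 3090 m/s

r = 6371 + 768.8 = 7139.8 km = 7.1398×10⁶ m.
Circular speed v_c = √(μ/r) = 7472 m/s.
Escape speed v_esc = √(2μ/r) = √2 × v_c = 10570 m/s.
Δv = v_esc − v_c = 3095 m/s.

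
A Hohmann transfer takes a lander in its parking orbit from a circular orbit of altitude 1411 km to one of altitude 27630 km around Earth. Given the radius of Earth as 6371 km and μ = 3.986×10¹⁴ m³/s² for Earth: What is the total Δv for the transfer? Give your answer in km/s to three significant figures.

r₁ = 6371 + 1411 = 7782.0 km = 7.7820×10⁶ m.
r₂ = 6371 + 27630 = 34001 km = 3.4001×10⁷ m.
Transfer ellipse a_t = (r₁ + r₂)/2 = 2.089×10⁷ m.
At r₁: circular v_c1 = √(μ/r₁) = 7157 m/s; transfer-perigee v_p = √[μ(2/r₁ − 1/a_t)] = 9130 m/s.
Δv₁ = v_p − v_c1 = 1973 m/s.
At r₂: circular v_c2 = √(μ/r₂) = 3424 m/s; transfer-apogee v_a = √[μ(2/r₂ − 1/a_t)] = 2090 m/s.
Δv₂ = v_c2 − v_a = 1334 m/s.
Total Δv = Δv₁ + Δv₂ = 3308 m/s = 3.308 km/s.

Δv_total ≈ 3.31 km/s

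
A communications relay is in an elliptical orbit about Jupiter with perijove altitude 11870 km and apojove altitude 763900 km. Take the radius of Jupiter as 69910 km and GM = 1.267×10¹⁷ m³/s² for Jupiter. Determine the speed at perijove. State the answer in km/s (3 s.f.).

r_p = 69910 + 11870 = 81780 km = 8.1780×10⁷ m.
r_a = 69910 + 763900 = 833810 km = 8.3381×10⁸ m.
Semi-major axis a = (r_p + r_a)/2 = 4.5780×10⁵ km = 4.578×10⁸ m.
Vis-viva: v² = μ(2/r − 1/a) = 1.267×10¹⁷ × (2.446×10⁻⁸ − 2.184×10⁻⁹) = 2.822×10⁹ m²/s².
v = 53120 m/s = 53.12 km/s.

v ≈ 53.1 km/s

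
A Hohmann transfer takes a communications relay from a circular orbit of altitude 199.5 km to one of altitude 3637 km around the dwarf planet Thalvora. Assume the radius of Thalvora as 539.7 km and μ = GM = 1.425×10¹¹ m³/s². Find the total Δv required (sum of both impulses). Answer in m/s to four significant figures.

r₁ = 539.7 + 199.5 = 739.20 km = 7.3920×10⁵ m.
r₂ = 539.7 + 3637 = 4176.7 km = 4.1767×10⁶ m.
Transfer ellipse a_t = (r₁ + r₂)/2 = 2.458×10⁶ m.
At r₁: circular v_c1 = √(μ/r₁) = 439.1 m/s; transfer-periapsis v_p = √[μ(2/r₁ − 1/a_t)] = 572.3 m/s.
Δv₁ = v_p − v_c1 = 133.3 m/s.
At r₂: circular v_c2 = √(μ/r₂) = 184.7 m/s; transfer-apoapsis v_a = √[μ(2/r₂ − 1/a_t)] = 101.3 m/s.
Δv₂ = v_c2 − v_a = 83.42 m/s.
Total Δv = Δv₁ + Δv₂ = 216.7 m/s.

Δv_total ≈ 216.7 m/s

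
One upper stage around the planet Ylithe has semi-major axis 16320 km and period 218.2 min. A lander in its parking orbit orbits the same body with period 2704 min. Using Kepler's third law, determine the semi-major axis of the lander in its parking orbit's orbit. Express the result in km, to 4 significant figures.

a₂ ≈ 87400 km

Kepler's third law: a³ ∝ T², so a₂ = a₁ (T₂/T₁)^(2/3).
T₂/T₁ = 12.39, (T₂/T₁)^(2/3) = 5.355.
a₂ = 16320 × 5.355 = 87400 km.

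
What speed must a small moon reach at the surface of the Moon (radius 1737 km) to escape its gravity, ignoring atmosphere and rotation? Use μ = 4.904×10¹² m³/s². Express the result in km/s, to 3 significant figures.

v_esc ≈ 2.38 km/s

r = R = 1.737×10⁶ m.
Escape speed v_esc = √(2μ/r) = √(2 × 4.904×10¹² / 1.737×10⁶) = √(5.647×10⁶) = 2376 m/s.
= 2.376 km/s.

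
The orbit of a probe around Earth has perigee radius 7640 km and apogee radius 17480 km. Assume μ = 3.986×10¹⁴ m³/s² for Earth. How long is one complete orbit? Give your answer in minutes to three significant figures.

Semi-major axis a = (r_p + r_a)/2 = (7640.0 + 17480)/2 = 12560 km = 1.256×10⁷ m.
By Kepler's third law T = 2π√(a³/μ) = 2π × 2.230×10³ = 1.401×10⁴ s.
= 233.5 minutes.

T ≈ 233 minutes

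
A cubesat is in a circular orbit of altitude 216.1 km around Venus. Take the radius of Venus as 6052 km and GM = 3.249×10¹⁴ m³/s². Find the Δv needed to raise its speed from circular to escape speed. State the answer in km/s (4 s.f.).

r = 6052 + 216.1 = 6268.1 km = 6.2681×10⁶ m.
Circular speed v_c = √(μ/r) = 7200 m/s.
Escape speed v_esc = √(2μ/r) = √2 × v_c = 10180 m/s.
Δv = v_esc − v_c = 2982 m/s = 2.982 km/s.

Δv ≈ 2.982 km/s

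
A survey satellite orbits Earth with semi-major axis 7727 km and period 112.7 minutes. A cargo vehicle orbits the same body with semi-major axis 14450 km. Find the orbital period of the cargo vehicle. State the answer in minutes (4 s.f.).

T₂ ≈ 288.2 minutes

Kepler's third law: T² ∝ a³, so T₂ = T₁ (a₂/a₁)^(3/2).
a₂/a₁ = 1.870, (a₂/a₁)^(3/2) = 2.557.
T₂ = 112.7 × 2.557 = 288.2 minutes.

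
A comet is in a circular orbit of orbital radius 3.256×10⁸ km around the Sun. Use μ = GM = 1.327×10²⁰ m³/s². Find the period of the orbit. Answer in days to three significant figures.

T ≈ 1170 days

r = 3.256×10⁸ km = 3.256×10¹¹ m.
Kepler's third law: T = 2π√(r³/μ) = 2π√((3.256×10¹¹)³ / 1.327×10²⁰).
r³/μ = 2.601×10¹⁴ s², so T = 2π × 1.613×10⁷ = 1.013×10⁸ s.
Converting: 1.013×10⁸ s ÷ 86400 = 1173 days.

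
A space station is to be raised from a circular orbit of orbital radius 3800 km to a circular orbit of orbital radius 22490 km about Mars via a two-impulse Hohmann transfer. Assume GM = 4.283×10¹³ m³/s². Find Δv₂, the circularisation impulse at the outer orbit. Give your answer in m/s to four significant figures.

r₁ = 3800 km = 3.800×10⁶ m.
r₂ = 22490 km = 2.249×10⁷ m.
Transfer ellipse a_t = (r₁ + r₂)/2 = 1.314×10⁷ m.
At r₁: circular v_c1 = √(μ/r₁) = 3357 m/s; transfer-periapsis v_p = √[μ(2/r₁ − 1/a_t)] = 4391 m/s.
At r₂: circular v_c2 = √(μ/r₂) = 1380 m/s; transfer-apoapsis v_a = √[μ(2/r₂ − 1/a_t)] = 742.0 m/s.
Δv₂ = v_c2 − v_a = 638.0 m/s.

Δv ≈ 638.0 m/s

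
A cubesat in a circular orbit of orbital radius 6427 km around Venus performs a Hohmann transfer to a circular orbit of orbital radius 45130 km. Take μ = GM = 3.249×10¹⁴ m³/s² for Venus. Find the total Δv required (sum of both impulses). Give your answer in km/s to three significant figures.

r₁ = 6427 km = 6.427×10⁶ m.
r₂ = 45130 km = 4.513×10⁷ m.
Transfer ellipse a_t = (r₁ + r₂)/2 = 2.578×10⁷ m.
At r₁: circular v_c1 = √(μ/r₁) = 7110 m/s; transfer-periapsis v_p = √[μ(2/r₁ − 1/a_t)] = 9408 m/s.
Δv₁ = v_p − v_c1 = 2297 m/s.
At r₂: circular v_c2 = √(μ/r₂) = 2683 m/s; transfer-apoapsis v_a = √[μ(2/r₂ − 1/a_t)] = 1340 m/s.
Δv₂ = v_c2 − v_a = 1343 m/s.
Total Δv = Δv₁ + Δv₂ = 3641 m/s = 3.641 km/s.

Δv_total ≈ 3.64 km/s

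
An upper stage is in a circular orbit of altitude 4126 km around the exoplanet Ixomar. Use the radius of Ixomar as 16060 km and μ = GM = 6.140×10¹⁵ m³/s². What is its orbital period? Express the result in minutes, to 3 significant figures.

r = 16060 + 4126 = 20186 km = 2.0186×10⁷ m.
Kepler's third law: T = 2π√(r³/μ) = 2π√((2.019×10⁷)³ / 6.140×10¹⁵).
r³/μ = 1.340×10⁶ s², so T = 2π × 1.157×10³ = 7.272×10³ s.
Converting: 7.272×10³ s ÷ 60.00 = 121.2 minutes.

T ≈ 121 minutes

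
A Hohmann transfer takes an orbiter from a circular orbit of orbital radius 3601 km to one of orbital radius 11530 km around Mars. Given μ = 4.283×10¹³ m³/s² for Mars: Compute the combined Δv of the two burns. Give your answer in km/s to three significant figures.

Δv_total ≈ 1.41 km/s

r₁ = 3601 km = 3.601×10⁶ m.
r₂ = 11530 km = 1.153×10⁷ m.
Transfer ellipse a_t = (r₁ + r₂)/2 = 7.566×10⁶ m.
At r₁: circular v_c1 = √(μ/r₁) = 3449 m/s; transfer-periapsis v_p = √[μ(2/r₁ − 1/a_t)] = 4258 m/s.
Δv₁ = v_p − v_c1 = 808.8 m/s.
At r₂: circular v_c2 = √(μ/r₂) = 1927 m/s; transfer-apoapsis v_a = √[μ(2/r₂ − 1/a_t)] = 1330 m/s.
Δv₂ = v_c2 − v_a = 597.6 m/s.
Total Δv = Δv₁ + Δv₂ = 1406 m/s = 1.406 km/s.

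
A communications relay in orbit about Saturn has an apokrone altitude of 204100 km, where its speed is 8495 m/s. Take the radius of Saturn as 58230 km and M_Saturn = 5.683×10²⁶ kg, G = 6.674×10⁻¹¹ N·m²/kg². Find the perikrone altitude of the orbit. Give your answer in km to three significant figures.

μ = GM = 6.674×10⁻¹¹ × 5.683×10²⁶ = 3.793×10¹⁶ m³/s².
r_a = 58230 + 204100 = 2.6233×10⁵ km = 2.623×10⁸ m.
Specific energy ε = v²/2 − μ/r = -1.085×10⁸ J/kg, so a = −μ/(2ε) = 1.748×10⁸ m.
The apsides satisfy r_p + r_a = 2a, so the perikrone radius is 2a − r_a = 8.724×10⁷ m = 87240 km.
Perikrone altitude = 87240 − 58230 = 29010 km.

perikrone altitude ≈ 29000 km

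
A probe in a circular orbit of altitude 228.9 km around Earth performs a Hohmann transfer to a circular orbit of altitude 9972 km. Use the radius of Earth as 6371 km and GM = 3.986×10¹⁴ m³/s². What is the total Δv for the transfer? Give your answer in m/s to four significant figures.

r₁ = 6371 + 228.9 = 6599.9 km = 6.5999×10⁶ m.
r₂ = 6371 + 9972 = 16343 km = 1.6343×10⁷ m.
Transfer ellipse a_t = (r₁ + r₂)/2 = 1.147×10⁷ m.
At r₁: circular v_c1 = √(μ/r₁) = 7771 m/s; transfer-perigee v_p = √[μ(2/r₁ − 1/a_t)] = 9276 m/s.
Δv₁ = v_p − v_c1 = 1505 m/s.
At r₂: circular v_c2 = √(μ/r₂) = 4939 m/s; transfer-apogee v_a = √[μ(2/r₂ − 1/a_t)] = 3746 m/s.
Δv₂ = v_c2 − v_a = 1193 m/s.
Total Δv = Δv₁ + Δv₂ = 2697 m/s.

Δv_total ≈ 2697 m/s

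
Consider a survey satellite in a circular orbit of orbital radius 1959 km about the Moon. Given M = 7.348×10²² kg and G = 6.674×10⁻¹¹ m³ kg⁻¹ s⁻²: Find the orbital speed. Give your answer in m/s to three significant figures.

μ = GM = 6.674×10⁻¹¹ × 7.348×10²² = 4.904×10¹² m³/s².
r = 1959 km = 1.959×10⁶ m.
For a circular orbit v = √(μ/r) = √(4.904×10¹² / 1.959×10⁶) = √(2.503×10⁶) = 1582 m/s.

v ≈ 1580 m/s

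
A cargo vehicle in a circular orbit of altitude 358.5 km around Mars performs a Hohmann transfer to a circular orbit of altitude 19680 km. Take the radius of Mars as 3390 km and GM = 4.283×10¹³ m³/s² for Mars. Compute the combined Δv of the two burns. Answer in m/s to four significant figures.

r₁ = 3390 + 358.5 = 3748.5 km = 3.7485×10⁶ m.
r₂ = 3390 + 19680 = 23070 km = 2.3070×10⁷ m.
Transfer ellipse a_t = (r₁ + r₂)/2 = 1.341×10⁷ m.
At r₁: circular v_c1 = √(μ/r₁) = 3380 m/s; transfer-periapsis v_p = √[μ(2/r₁ − 1/a_t)] = 4434 m/s.
Δv₁ = v_p − v_c1 = 1053 m/s.
At r₂: circular v_c2 = √(μ/r₂) = 1363 m/s; transfer-apoapsis v_a = √[μ(2/r₂ − 1/a_t)] = 720.4 m/s.
Δv₂ = v_c2 − v_a = 642.1 m/s.
Total Δv = Δv₁ + Δv₂ = 1696 m/s.

Δv_total ≈ 1696 m/s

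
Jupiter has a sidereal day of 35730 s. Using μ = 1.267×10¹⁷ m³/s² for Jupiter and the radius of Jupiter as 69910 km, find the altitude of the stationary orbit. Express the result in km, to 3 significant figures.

h_sync ≈ 90100 km

A synchronous orbit has period T, so by Kepler's third law a = (μT²/4π²)^(1/3).
μT²/4π² = 1.267×10¹⁷ × (3.573×10⁴)² / 39.48 = 4.097×10²⁴ m³.
a = 1.600×10⁸ m = 1.6002×10⁵ km.
Altitude h = a − R = 1.6002×10⁵ − 69910 = 90105 km.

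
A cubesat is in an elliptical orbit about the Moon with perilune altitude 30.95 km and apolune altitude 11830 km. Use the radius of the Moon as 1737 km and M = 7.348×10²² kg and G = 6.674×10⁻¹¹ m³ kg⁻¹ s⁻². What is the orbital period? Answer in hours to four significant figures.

μ = GM = 6.674×10⁻¹¹ × 7.348×10²² = 4.904×10¹² m³/s².
r_p = 1737 + 30.95 = 1768.0 km = 1.7680×10⁶ m.
r_a = 1737 + 11830 = 13567 km = 1.3567×10⁷ m.
Semi-major axis a = (r_p + r_a)/2 = (1768.0 + 13567)/2 = 7667.5 km = 7.667×10⁶ m.
By Kepler's third law T = 2π√(a³/μ) = 2π × 9.587×10³ = 6.024×10⁴ s.
= 16.73 hours.

T ≈ 16.73 hours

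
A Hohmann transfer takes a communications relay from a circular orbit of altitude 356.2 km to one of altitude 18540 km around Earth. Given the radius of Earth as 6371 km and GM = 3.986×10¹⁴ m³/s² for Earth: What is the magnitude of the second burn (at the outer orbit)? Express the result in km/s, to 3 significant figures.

r₁ = 6371 + 356.2 = 6727.2 km = 6.7272×10⁶ m.
r₂ = 6371 + 18540 = 24911 km = 2.4911×10⁷ m.
Transfer ellipse a_t = (r₁ + r₂)/2 = 1.582×10⁷ m.
At r₁: circular v_c1 = √(μ/r₁) = 7698 m/s; transfer-perigee v_p = √[μ(2/r₁ − 1/a_t)] = 9660 m/s.
At r₂: circular v_c2 = √(μ/r₂) = 4000 m/s; transfer-apogee v_a = √[μ(2/r₂ − 1/a_t)] = 2609 m/s.
Δv₂ = v_c2 − v_a = 1392 m/s.
= 1.392 km/s.

Δv ≈ 1.39 km/s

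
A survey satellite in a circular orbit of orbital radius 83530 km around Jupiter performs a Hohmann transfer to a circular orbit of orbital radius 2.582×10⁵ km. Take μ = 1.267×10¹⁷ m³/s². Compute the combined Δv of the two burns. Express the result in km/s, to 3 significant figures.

Δv_total ≈ 15.6 km/s

r₁ = 83530 km = 8.353×10⁷ m.
r₂ = 2.582×10⁵ km = 2.582×10⁸ m.
Transfer ellipse a_t = (r₁ + r₂)/2 = 1.709×10⁸ m.
At r₁: circular v_c1 = √(μ/r₁) = 38950 m/s; transfer-perijove v_p = √[μ(2/r₁ − 1/a_t)] = 47880 m/s.
Δv₁ = v_p − v_c1 = 8930 m/s.
At r₂: circular v_c2 = √(μ/r₂) = 22150 m/s; transfer-apojove v_a = √[μ(2/r₂ − 1/a_t)] = 15490 m/s.
Δv₂ = v_c2 − v_a = 6664 m/s.
Total Δv = Δv₁ + Δv₂ = 15590 m/s = 15.59 km/s.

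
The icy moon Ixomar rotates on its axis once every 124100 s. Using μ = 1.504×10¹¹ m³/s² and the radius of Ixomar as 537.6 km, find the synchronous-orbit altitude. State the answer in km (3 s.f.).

A synchronous orbit has period T, so by Kepler's third law a = (μT²/4π²)^(1/3).
μT²/4π² = 1.504×10¹¹ × (1.241×10⁵)² / 39.48 = 5.867×10¹⁹ m³.
a = 3.886×10⁶ m = 3885.8 km.
Altitude h = a − R = 3885.8 − 537.6 = 3348.2 km.

h_sync ≈ 3350 km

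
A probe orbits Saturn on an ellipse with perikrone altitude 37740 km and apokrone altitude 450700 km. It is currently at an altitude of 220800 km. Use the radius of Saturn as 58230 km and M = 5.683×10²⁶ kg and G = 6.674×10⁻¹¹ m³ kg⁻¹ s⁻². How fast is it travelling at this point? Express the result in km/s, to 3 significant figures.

v ≈ 12.1 km/s

μ = GM = 6.674×10⁻¹¹ × 5.683×10²⁶ = 3.793×10¹⁶ m³/s².
r_p = 58230 + 37740 = 95970 km = 9.5970×10⁷ m.
r_a = 58230 + 450700 = 508930 km = 5.0893×10⁸ m.
r = 58230 + 220800 = 2.7903×10⁵ km = 2.790×10⁸ m.
Semi-major axis a = (r_p + r_a)/2 = 3.0245×10⁵ km = 3.024×10⁸ m.
Vis-viva: v² = μ(2/r − 1/a) = 3.793×10¹⁶ × (7.168×10⁻⁹ − 3.306×10⁻⁹) = 1.465×10⁸ m²/s².
v = 12100 m/s = 12.10 km/s.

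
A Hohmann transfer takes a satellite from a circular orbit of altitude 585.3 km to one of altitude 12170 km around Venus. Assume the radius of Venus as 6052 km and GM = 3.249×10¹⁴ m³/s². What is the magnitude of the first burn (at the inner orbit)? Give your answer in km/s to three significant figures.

Δv ≈ 1.47 km/s

r₁ = 6052 + 585.3 = 6637.3 km = 6.6373×10⁶ m.
r₂ = 6052 + 12170 = 18222 km = 1.8222×10⁷ m.
Transfer ellipse a_t = (r₁ + r₂)/2 = 1.243×10⁷ m.
At r₁: circular v_c1 = √(μ/r₁) = 6996 m/s; transfer-periapsis v_p = √[μ(2/r₁ − 1/a_t)] = 8471 m/s.
Δv₁ = v_p − v_c1 = 1475 m/s.
= 1.475 km/s.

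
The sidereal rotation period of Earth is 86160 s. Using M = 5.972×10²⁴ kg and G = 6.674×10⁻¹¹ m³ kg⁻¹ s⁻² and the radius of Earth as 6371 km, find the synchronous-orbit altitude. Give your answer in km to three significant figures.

μ = GM = 6.674×10⁻¹¹ × 5.972×10²⁴ = 3.986×10¹⁴ m³/s².
A synchronous orbit has period T, so by Kepler's third law a = (μT²/4π²)^(1/3).
μT²/4π² = 3.986×10¹⁴ × (8.616×10⁴)² / 39.48 = 7.495×10²² m³.
a = 4.216×10⁷ m = 42162 km.
Altitude h = a − R = 42162 − 6371 = 35791 km.

h_sync ≈ 35800 km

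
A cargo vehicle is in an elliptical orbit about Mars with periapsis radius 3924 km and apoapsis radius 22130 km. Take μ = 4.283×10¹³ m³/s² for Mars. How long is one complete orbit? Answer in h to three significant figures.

T ≈ 12.5 h

Semi-major axis a = (r_p + r_a)/2 = (3924.0 + 22130)/2 = 13027 km = 1.303×10⁷ m.
By Kepler's third law T = 2π√(a³/μ) = 2π × 7.184×10³ = 4.514×10⁴ s.
= 12.54 h.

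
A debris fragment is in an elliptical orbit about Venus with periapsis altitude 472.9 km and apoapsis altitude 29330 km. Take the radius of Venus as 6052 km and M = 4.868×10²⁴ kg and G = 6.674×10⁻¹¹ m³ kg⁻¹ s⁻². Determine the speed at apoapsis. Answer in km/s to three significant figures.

μ = GM = 6.674×10⁻¹¹ × 4.868×10²⁴ = 3.249×10¹⁴ m³/s².
r_p = 6052 + 472.9 = 6524.9 km = 6.5249×10⁶ m.
r_a = 6052 + 29330 = 35382 km = 3.5382×10⁷ m.
Semi-major axis a = (r_p + r_a)/2 = 20953 km = 2.095×10⁷ m.
Vis-viva: v² = μ(2/r − 1/a) = 3.249×10¹⁴ × (5.653×10⁻⁸ − 4.772×10⁻⁸) = 2.859×10⁶ m²/s².
v = 1691 m/s = 1.691 km/s.

v ≈ 1.69 km/s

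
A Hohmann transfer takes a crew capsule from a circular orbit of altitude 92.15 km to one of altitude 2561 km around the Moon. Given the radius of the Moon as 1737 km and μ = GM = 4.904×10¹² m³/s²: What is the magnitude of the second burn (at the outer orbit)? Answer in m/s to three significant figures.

r₁ = 1737 + 92.15 = 1829.2 km = 1.8292×10⁶ m.
r₂ = 1737 + 2561 = 4298.0 km = 4.2980×10⁶ m.
Transfer ellipse a_t = (r₁ + r₂)/2 = 3.064×10⁶ m.
At r₁: circular v_c1 = √(μ/r₁) = 1637 m/s; transfer-perilune v_p = √[μ(2/r₁ − 1/a_t)] = 1939 m/s.
At r₂: circular v_c2 = √(μ/r₂) = 1068 m/s; transfer-apolune v_a = √[μ(2/r₂ − 1/a_t)] = 825.4 m/s.
Δv₂ = v_c2 − v_a = 242.8 m/s.

Δv ≈ 243 m/s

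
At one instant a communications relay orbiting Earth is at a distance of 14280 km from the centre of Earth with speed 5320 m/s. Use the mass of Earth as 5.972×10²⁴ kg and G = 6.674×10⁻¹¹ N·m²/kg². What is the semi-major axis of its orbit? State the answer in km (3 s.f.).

μ = GM = 6.674×10⁻¹¹ × 5.972×10²⁴ = 3.986×10¹⁴ m³/s².
r = 1.428×10⁷ m.
Vis-viva rearranged: 1/a = 2/r − v²/μ = 1.401×10⁻⁷ − 7.101×10⁻⁸ = 6.905×10⁻⁸ m⁻¹.
a = 1.448×10⁷ m = 14483 km.

a ≈ 14500 km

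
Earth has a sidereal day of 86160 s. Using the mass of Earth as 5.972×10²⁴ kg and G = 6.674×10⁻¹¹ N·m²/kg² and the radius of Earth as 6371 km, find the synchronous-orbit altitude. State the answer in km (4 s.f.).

h_sync ≈ 35790 km

μ = GM = 6.674×10⁻¹¹ × 5.972×10²⁴ = 3.986×10¹⁴ m³/s².
A synchronous orbit has period T, so by Kepler's third law a = (μT²/4π²)^(1/3).
μT²/4π² = 3.986×10¹⁴ × (8.616×10⁴)² / 39.48 = 7.495×10²² m³.
a = 4.216×10⁷ m = 42162 km.
Altitude h = a − R = 42162 − 6371 = 35791 km.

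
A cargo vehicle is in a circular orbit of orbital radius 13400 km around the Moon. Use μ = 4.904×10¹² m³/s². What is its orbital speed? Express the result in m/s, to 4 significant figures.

r = 13400 km = 1.340×10⁷ m.
For a circular orbit v = √(μ/r) = √(4.904×10¹² / 1.340×10⁷) = √(3.660×10⁵) = 605.0 m/s.

v ≈ 605.0 m/s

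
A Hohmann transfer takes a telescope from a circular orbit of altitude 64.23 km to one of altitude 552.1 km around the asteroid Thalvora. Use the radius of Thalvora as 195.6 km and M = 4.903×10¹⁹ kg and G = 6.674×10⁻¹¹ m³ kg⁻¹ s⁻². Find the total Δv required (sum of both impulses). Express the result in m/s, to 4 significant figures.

μ = GM = 6.674×10⁻¹¹ × 4.903×10¹⁹ = 3.272×10⁹ m³/s².
r₁ = 195.6 + 64.23 = 259.83 km = 2.5983×10⁵ m.
r₂ = 195.6 + 552.1 = 747.70 km = 7.4770×10⁵ m.
Transfer ellipse a_t = (r₁ + r₂)/2 = 5.038×10⁵ m.
At r₁: circular v_c1 = √(μ/r₁) = 112.2 m/s; transfer-periapsis v_p = √[μ(2/r₁ − 1/a_t)] = 136.7 m/s.
Δv₁ = v_p − v_c1 = 24.50 m/s.
At r₂: circular v_c2 = √(μ/r₂) = 66.15 m/s; transfer-apoapsis v_a = √[μ(2/r₂ − 1/a_t)] = 47.51 m/s.
Δv₂ = v_c2 − v_a = 18.64 m/s.
Total Δv = Δv₁ + Δv₂ = 43.14 m/s.

Δv_total ≈ 43.14 m/s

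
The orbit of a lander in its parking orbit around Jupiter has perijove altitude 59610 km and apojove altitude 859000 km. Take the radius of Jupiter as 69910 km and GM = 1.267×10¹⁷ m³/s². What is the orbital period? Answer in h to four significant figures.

T ≈ 59.69 h

r_p = 69910 + 59610 = 129520 km = 1.2952×10⁸ m.
r_a = 69910 + 859000 = 928910 km = 9.2891×10⁸ m.
Semi-major axis a = (r_p + r_a)/2 = (1.2952×10⁵ + 9.2891×10⁵)/2 = 5.2922×10⁵ km = 5.292×10⁸ m.
By Kepler's third law T = 2π√(a³/μ) = 2π × 3.420×10⁴ = 2.149×10⁵ s.
= 59.69 h.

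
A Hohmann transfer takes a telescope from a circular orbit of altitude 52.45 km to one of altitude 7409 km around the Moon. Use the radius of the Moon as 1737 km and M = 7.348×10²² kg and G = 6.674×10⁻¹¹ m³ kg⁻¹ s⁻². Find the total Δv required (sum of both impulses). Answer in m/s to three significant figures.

Δv_total ≈ 799 m/s

μ = GM = 6.674×10⁻¹¹ × 7.348×10²² = 4.904×10¹² m³/s².
r₁ = 1737 + 52.45 = 1789.5 km = 1.7894×10⁶ m.
r₂ = 1737 + 7409 = 9146.0 km = 9.1460×10⁶ m.
Transfer ellipse a_t = (r₁ + r₂)/2 = 5.468×10⁶ m.
At r₁: circular v_c1 = √(μ/r₁) = 1655 m/s; transfer-perilune v_p = √[μ(2/r₁ − 1/a_t)] = 2141 m/s.
Δv₁ = v_p − v_c1 = 485.6 m/s.
At r₂: circular v_c2 = √(μ/r₂) = 732.3 m/s; transfer-apolune v_a = √[μ(2/r₂ − 1/a_t)] = 418.9 m/s.
Δv₂ = v_c2 − v_a = 313.3 m/s.
Total Δv = Δv₁ + Δv₂ = 799.0 m/s.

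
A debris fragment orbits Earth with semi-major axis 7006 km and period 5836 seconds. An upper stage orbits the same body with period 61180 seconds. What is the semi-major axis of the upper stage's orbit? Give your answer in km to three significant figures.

Kepler's third law: a³ ∝ T², so a₂ = a₁ (T₂/T₁)^(2/3).
T₂/T₁ = 10.48, (T₂/T₁)^(2/3) = 4.790.
a₂ = 7006 × 4.790 = 33560 km.

a₂ ≈ 33600 km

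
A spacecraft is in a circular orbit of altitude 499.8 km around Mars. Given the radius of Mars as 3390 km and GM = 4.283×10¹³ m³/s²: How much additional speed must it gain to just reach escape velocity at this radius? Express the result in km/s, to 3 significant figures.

Δv ≈ 1.37 km/s

r = 3390 + 499.8 = 3889.8 km = 3.8898×10⁶ m.
Circular speed v_c = √(μ/r) = 3318 m/s.
Escape speed v_esc = √(2μ/r) = √2 × v_c = 4693 m/s.
Δv = v_esc − v_c = 1374 m/s = 1.374 km/s.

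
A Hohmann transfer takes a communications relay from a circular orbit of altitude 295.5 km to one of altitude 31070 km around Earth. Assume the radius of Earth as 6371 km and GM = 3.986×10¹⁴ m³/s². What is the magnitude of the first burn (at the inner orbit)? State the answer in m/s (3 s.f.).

Δv ≈ 2340 m/s

r₁ = 6371 + 295.5 = 6666.5 km = 6.6665×10⁶ m.
r₂ = 6371 + 31070 = 37441 km = 3.7441×10⁷ m.
Transfer ellipse a_t = (r₁ + r₂)/2 = 2.205×10⁷ m.
At r₁: circular v_c1 = √(μ/r₁) = 7732 m/s; transfer-perigee v_p = √[μ(2/r₁ − 1/a_t)] = 10080 m/s.
Δv₁ = v_p − v_c1 = 2343 m/s.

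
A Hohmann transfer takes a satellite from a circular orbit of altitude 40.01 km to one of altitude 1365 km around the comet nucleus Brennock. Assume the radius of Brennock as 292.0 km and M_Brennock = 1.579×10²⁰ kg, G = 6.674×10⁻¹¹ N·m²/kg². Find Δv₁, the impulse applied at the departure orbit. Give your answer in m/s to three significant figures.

Δv ≈ 51.8 m/s

μ = GM = 6.674×10⁻¹¹ × 1.579×10²⁰ = 1.054×10¹⁰ m³/s².
r₁ = 292.0 + 40.01 = 332.01 km = 3.3201×10⁵ m.
r₂ = 292.0 + 1365 = 1657.0 km = 1.6570×10⁶ m.
Transfer ellipse a_t = (r₁ + r₂)/2 = 9.945×10⁵ m.
At r₁: circular v_c1 = √(μ/r₁) = 178.2 m/s; transfer-periapsis v_p = √[μ(2/r₁ − 1/a_t)] = 230.0 m/s.
Δv₁ = v_p − v_c1 = 51.81 m/s.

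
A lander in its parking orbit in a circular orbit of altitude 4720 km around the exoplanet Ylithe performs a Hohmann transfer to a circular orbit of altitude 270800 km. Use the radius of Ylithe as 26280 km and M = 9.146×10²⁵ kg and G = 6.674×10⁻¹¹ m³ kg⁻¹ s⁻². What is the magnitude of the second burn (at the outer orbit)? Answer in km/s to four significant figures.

μ = GM = 6.674×10⁻¹¹ × 9.146×10²⁵ = 6.104×10¹⁵ m³/s².
r₁ = 26280 + 4720 = 31000 km = 3.1000×10⁷ m.
r₂ = 26280 + 270800 = 297080 km = 2.9708×10⁸ m.
Transfer ellipse a_t = (r₁ + r₂)/2 = 1.640×10⁸ m.
At r₁: circular v_c1 = √(μ/r₁) = 14030 m/s; transfer-periapsis v_p = √[μ(2/r₁ − 1/a_t)] = 18880 m/s.
At r₂: circular v_c2 = √(μ/r₂) = 4533 m/s; transfer-apoapsis v_a = √[μ(2/r₂ − 1/a_t)] = 1971 m/s.
Δv₂ = v_c2 − v_a = 2562 m/s.
= 2.562 km/s.

Δv ≈ 2.562 km/s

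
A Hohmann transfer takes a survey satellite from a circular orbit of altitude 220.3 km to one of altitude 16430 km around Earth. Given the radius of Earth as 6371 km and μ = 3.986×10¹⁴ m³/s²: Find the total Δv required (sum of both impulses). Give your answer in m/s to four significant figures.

Δv_total ≈ 3291 m/s

r₁ = 6371 + 220.3 = 6591.3 km = 6.5913×10⁶ m.
r₂ = 6371 + 16430 = 22801 km = 2.2801×10⁷ m.
Transfer ellipse a_t = (r₁ + r₂)/2 = 1.470×10⁷ m.
At r₁: circular v_c1 = √(μ/r₁) = 7776 m/s; transfer-perigee v_p = √[μ(2/r₁ − 1/a_t)] = 9686 m/s.
Δv₁ = v_p − v_c1 = 1910 m/s.
At r₂: circular v_c2 = √(μ/r₂) = 4181 m/s; transfer-apogee v_a = √[μ(2/r₂ − 1/a_t)] = 2800 m/s.
Δv₂ = v_c2 − v_a = 1381 m/s.
Total Δv = Δv₁ + Δv₂ = 3291 m/s.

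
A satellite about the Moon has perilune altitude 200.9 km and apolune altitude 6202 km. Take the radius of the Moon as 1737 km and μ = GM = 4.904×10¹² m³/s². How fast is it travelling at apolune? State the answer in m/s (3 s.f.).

r_p = 1737 + 200.9 = 1937.9 km = 1.9379×10⁶ m.
r_a = 1737 + 6202 = 7939.0 km = 7.9390×10⁶ m.
Semi-major axis a = (r_p + r_a)/2 = 4938.4 km = 4.938×10⁶ m.
Vis-viva: v² = μ(2/r − 1/a) = 4.904×10¹² × (2.519×10⁻⁷ − 2.025×10⁻⁷) = 2.424×10⁵ m²/s².
v = 492.3 m/s.

v ≈ 492 m/s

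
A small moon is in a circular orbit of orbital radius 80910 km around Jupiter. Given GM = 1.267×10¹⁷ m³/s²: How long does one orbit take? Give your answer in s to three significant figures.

r = 80910 km = 8.091×10⁷ m.
Kepler's third law: T = 2π√(r³/μ) = 2π√((8.091×10⁷)³ / 1.267×10¹⁷).
r³/μ = 4.181×10⁶ s², so T = 2π × 2.045×10³ = 1.285×10⁴ s.

T ≈ 12800 s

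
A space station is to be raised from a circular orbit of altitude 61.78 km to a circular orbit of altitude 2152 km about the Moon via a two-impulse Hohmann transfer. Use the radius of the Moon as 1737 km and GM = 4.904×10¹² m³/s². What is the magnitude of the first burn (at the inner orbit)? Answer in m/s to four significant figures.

Δv ≈ 279.7 m/s

r₁ = 1737 + 61.78 = 1798.8 km = 1.7988×10⁶ m.
r₂ = 1737 + 2152 = 3889.0 km = 3.8890×10⁶ m.
Transfer ellipse a_t = (r₁ + r₂)/2 = 2.844×10⁶ m.
At r₁: circular v_c1 = √(μ/r₁) = 1651 m/s; transfer-perilune v_p = √[μ(2/r₁ − 1/a_t)] = 1931 m/s.
Δv₁ = v_p − v_c1 = 279.7 m/s.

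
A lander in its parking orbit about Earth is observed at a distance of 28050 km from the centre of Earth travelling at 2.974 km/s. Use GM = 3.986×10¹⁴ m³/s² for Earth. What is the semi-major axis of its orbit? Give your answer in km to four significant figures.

r = 2.805×10⁷ m.
Specific orbital energy ε = v²/2 − μ/r = (2974)²/2 − 3.986×10¹⁴/2.805×10⁷ = -9.788×10⁶ J/kg.
Since ε = −μ/(2a), a = −μ/(2ε) = 2.036×10⁷ m = 20362 km.

a ≈ 20360 km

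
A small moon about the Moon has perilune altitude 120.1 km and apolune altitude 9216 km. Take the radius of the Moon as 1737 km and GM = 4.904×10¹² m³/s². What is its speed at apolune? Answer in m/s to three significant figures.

r_p = 1737 + 120.1 = 1857.1 km = 1.8571×10⁶ m.
r_a = 1737 + 9216 = 10953 km = 1.0953×10⁷ m.
Semi-major axis a = (r_p + r_a)/2 = 6405.1 km = 6.405×10⁶ m.
Vis-viva: v² = μ(2/r − 1/a) = 4.904×10¹² × (1.826×10⁻⁷ − 1.561×10⁻⁷) = 1.298×10⁵ m²/s².
v = 360.3 m/s.

v ≈ 360 m/s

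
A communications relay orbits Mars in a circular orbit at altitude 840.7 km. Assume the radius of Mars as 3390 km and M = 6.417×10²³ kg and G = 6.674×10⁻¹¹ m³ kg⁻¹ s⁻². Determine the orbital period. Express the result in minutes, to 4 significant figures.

T ≈ 139.2 minutes

μ = GM = 6.674×10⁻¹¹ × 6.417×10²³ = 4.283×10¹³ m³/s².
r = 3390 + 840.7 = 4230.7 km = 4.2307×10⁶ m.
Kepler's third law: T = 2π√(r³/μ) = 2π√((4.231×10⁶)³ / 4.283×10¹³).
r³/μ = 1.768×10⁶ s², so T = 2π × 1.330×10³ = 8.355×10³ s.
Converting: 8.355×10³ s ÷ 60.00 = 139.2 minutes.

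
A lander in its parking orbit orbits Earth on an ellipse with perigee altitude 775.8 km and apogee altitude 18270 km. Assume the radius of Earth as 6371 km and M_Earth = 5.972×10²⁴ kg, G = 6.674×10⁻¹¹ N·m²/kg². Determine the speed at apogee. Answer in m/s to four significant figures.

μ = GM = 6.674×10⁻¹¹ × 5.972×10²⁴ = 3.986×10¹⁴ m³/s².
r_p = 6371 + 775.8 = 7146.8 km = 7.1468×10⁶ m.
r_a = 6371 + 18270 = 24641 km = 2.4641×10⁷ m.
Semi-major axis a = (r_p + r_a)/2 = 15894 km = 1.589×10⁷ m.
Vis-viva: v² = μ(2/r − 1/a) = 3.986×10¹⁴ × (8.117×10⁻⁸ − 6.292×10⁻⁸) = 7.273×10⁶ m²/s².
v = 2697 m/s.

v ≈ 2697 m/s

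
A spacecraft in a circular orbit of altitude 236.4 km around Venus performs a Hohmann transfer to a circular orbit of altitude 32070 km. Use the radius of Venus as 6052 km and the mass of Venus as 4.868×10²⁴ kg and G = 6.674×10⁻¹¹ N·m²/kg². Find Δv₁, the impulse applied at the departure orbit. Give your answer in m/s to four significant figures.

μ = GM = 6.674×10⁻¹¹ × 4.868×10²⁴ = 3.249×10¹⁴ m³/s².
r₁ = 6052 + 236.4 = 6288.4 km = 6.2884×10⁶ m.
r₂ = 6052 + 32070 = 38122 km = 3.8122×10⁷ m.
Transfer ellipse a_t = (r₁ + r₂)/2 = 2.221×10⁷ m.
At r₁: circular v_c1 = √(μ/r₁) = 7188 m/s; transfer-periapsis v_p = √[μ(2/r₁ − 1/a_t)] = 9418 m/s.
Δv₁ = v_p − v_c1 = 2230 m/s.

Δv ≈ 2230 m/s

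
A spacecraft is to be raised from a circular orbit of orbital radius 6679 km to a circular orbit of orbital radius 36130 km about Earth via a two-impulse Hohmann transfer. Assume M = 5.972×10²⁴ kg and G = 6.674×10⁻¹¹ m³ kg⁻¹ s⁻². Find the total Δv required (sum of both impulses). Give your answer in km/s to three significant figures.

Δv_total ≈ 3.78 km/s

μ = GM = 6.674×10⁻¹¹ × 5.972×10²⁴ = 3.986×10¹⁴ m³/s².
r₁ = 6679 km = 6.679×10⁶ m.
r₂ = 36130 km = 3.613×10⁷ m.
Transfer ellipse a_t = (r₁ + r₂)/2 = 2.140×10⁷ m.
At r₁: circular v_c1 = √(μ/r₁) = 7725 m/s; transfer-perigee v_p = √[μ(2/r₁ − 1/a_t)] = 10040 m/s.
Δv₁ = v_p − v_c1 = 2311 m/s.
At r₂: circular v_c2 = √(μ/r₂) = 3321 m/s; transfer-apogee v_a = √[μ(2/r₂ − 1/a_t)] = 1855 m/s.
Δv₂ = v_c2 − v_a = 1466 m/s.
Total Δv = Δv₁ + Δv₂ = 3777 m/s = 3.777 km/s.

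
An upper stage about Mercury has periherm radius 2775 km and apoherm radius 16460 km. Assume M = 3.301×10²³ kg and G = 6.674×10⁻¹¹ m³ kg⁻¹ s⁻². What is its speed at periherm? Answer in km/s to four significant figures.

μ = GM = 6.674×10⁻¹¹ × 3.301×10²³ = 2.203×10¹³ m³/s².
Semi-major axis a = (r_p + r_a)/2 = 9617.5 km = 9.618×10⁶ m.
Vis-viva: v² = μ(2/r − 1/a) = 2.203×10¹³ × (7.207×10⁻⁷ − 1.040×10⁻⁷) = 1.359×10⁷ m²/s².
v = 3686 m/s = 3.686 km/s.

v ≈ 3.686 km/s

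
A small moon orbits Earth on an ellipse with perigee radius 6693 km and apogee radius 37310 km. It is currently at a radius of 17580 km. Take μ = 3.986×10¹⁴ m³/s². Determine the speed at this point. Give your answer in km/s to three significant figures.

Semi-major axis a = (r_p + r_a)/2 = 22002 km = 2.200×10⁷ m.
Vis-viva: v² = μ(2/r − 1/a) = 3.986×10¹⁴ × (1.138×10⁻⁷ − 4.545×10⁻⁸) = 2.723×10⁷ m²/s².
v = 5218 m/s = 5.218 km/s.

v ≈ 5.22 km/s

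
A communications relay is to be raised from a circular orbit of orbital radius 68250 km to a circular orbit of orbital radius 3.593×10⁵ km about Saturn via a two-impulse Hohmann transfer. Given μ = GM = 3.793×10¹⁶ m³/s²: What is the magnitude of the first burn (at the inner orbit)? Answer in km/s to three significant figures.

Δv ≈ 6.99 km/s

r₁ = 68250 km = 6.825×10⁷ m.
r₂ = 3.593×10⁵ km = 3.593×10⁸ m.
Transfer ellipse a_t = (r₁ + r₂)/2 = 2.138×10⁸ m.
At r₁: circular v_c1 = √(μ/r₁) = 23570 m/s; transfer-perikrone v_p = √[μ(2/r₁ − 1/a_t)] = 30560 m/s.
Δv₁ = v_p − v_c1 = 6988 m/s.
= 6.988 km/s.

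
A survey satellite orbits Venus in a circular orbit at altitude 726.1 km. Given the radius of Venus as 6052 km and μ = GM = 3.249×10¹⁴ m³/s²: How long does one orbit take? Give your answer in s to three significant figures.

r = 6052 + 726.1 = 6778.1 km = 6.7781×10⁶ m.
Kepler's third law: T = 2π√(r³/μ) = 2π√((6.778×10⁶)³ / 3.249×10¹⁴).
r³/μ = 9.585×10⁵ s², so T = 2π × 9.790×10² = 6.151×10³ s.

T ≈ 6150 s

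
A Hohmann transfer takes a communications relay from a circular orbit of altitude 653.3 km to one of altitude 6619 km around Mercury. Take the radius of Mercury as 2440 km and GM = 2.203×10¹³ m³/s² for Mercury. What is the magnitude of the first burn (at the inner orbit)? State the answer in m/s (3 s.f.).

r₁ = 2440 + 653.3 = 3093.3 km = 3.0933×10⁶ m.
r₂ = 2440 + 6619 = 9059.0 km = 9.0590×10⁶ m.
Transfer ellipse a_t = (r₁ + r₂)/2 = 6.076×10⁶ m.
At r₁: circular v_c1 = √(μ/r₁) = 2669 m/s; transfer-periherm v_p = √[μ(2/r₁ − 1/a_t)] = 3259 m/s.
Δv₁ = v_p − v_c1 = 589.9 m/s.

Δv ≈ 590 m/s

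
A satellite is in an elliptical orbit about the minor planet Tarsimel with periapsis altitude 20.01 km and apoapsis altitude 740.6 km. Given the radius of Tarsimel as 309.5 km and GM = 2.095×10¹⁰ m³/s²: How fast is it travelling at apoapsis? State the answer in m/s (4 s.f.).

r_p = 309.5 + 20.01 = 329.51 km = 3.2951×10⁵ m.
r_a = 309.5 + 740.6 = 1050.1 km = 1.0501×10⁶ m.
Semi-major axis a = (r_p + r_a)/2 = 689.80 km = 6.898×10⁵ m.
Vis-viva: v² = μ(2/r − 1/a) = 2.095×10¹⁰ × (1.905×10⁻⁶ − 1.450×10⁻⁶) = 9.530×10³ m²/s².
v = 97.62 m/s.

v ≈ 97.62 m/s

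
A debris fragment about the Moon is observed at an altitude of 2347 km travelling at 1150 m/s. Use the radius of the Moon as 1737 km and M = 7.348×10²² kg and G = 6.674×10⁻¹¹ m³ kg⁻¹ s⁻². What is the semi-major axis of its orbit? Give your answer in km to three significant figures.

μ = GM = 6.674×10⁻¹¹ × 7.348×10²² = 4.904×10¹² m³/s².
r = 1737 + 2347 = 4084.0 km = 4.084×10⁶ m.
Vis-viva rearranged: 1/a = 2/r − v²/μ = 4.897×10⁻⁷ − 2.697×10⁻⁷ = 2.200×10⁻⁷ m⁻¹.
a = 4.545×10⁶ m = 4544.6 km.

a ≈ 4540 km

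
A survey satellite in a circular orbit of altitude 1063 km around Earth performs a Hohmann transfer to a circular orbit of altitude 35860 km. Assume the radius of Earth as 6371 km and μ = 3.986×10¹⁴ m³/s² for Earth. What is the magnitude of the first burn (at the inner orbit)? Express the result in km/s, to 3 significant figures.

Δv ≈ 2.23 km/s

r₁ = 6371 + 1063 = 7434.0 km = 7.4340×10⁶ m.
r₂ = 6371 + 35860 = 42231 km = 4.2231×10⁷ m.
Transfer ellipse a_t = (r₁ + r₂)/2 = 2.483×10⁷ m.
At r₁: circular v_c1 = √(μ/r₁) = 7322 m/s; transfer-perigee v_p = √[μ(2/r₁ − 1/a_t)] = 9549 m/s.
Δv₁ = v_p − v_c1 = 2227 m/s.
= 2.227 km/s.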